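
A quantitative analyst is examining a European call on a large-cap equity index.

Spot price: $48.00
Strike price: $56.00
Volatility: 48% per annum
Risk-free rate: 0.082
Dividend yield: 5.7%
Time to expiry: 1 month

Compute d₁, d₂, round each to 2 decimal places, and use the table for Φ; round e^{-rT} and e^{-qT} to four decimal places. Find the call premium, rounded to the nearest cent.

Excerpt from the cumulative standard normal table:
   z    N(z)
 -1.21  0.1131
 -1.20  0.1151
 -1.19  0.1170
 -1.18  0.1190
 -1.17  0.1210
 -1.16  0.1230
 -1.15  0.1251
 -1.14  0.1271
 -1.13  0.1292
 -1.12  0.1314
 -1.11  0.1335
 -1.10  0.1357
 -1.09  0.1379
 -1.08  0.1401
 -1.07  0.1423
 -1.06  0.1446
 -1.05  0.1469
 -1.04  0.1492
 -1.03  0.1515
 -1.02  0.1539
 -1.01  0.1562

σ√T = 0.48·√0.08333 = 0.1386
d₁ = [ln(48/56) + (0.082 − 0.057 + ½·0.48²)·0.08333] / (σ√T) = (-0.1542 + 0.0117) / 0.1386 = -1.0282 which rounds to -1.03
d₂ = -1.0282 − 0.1386 = -1.1667 which rounds to -1.17
e^(−qT) = e^(−0.057·0.08333) = 0.9953;  e^(−rT) = e^(−0.082·0.08333) = 0.9932
N(d₁) = N(-1.03) = 0.1515;  N(d₂) = N(-1.17) = 0.1210
C = 48·0.9953·0.1515 − 56·0.9932·0.1210 = 7.2378 − 6.7299 = 0.5079

$0.51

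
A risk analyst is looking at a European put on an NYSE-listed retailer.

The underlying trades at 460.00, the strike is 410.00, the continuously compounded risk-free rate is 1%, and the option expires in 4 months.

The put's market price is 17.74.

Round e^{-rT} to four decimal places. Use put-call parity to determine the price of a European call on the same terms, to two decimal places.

69.09

e^(−rT) = e^(−0.01·0.3333) = 0.9967
Put-call parity: C − P = S − K·e^(−rT) = 460 − 410·0.9967 = 460 − 408.6470 = 51.3530
C = P + (C − P) = 17.74 + (51.3530) = 69.0930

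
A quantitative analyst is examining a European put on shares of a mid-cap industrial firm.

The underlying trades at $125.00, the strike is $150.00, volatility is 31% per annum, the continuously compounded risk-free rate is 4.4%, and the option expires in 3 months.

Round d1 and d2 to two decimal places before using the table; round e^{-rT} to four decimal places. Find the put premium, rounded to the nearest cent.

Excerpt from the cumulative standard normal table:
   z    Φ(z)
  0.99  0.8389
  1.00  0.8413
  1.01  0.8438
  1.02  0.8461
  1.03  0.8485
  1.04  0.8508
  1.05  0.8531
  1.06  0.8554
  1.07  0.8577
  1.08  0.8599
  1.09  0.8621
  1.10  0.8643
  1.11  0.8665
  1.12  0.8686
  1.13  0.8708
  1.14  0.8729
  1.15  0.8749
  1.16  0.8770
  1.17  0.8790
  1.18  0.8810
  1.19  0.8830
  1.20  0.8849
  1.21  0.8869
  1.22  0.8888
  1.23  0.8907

σ√T = 0.31 × 0.5000 = 0.1550
ln(S/K) + (r + σ²/2)T = ln(125/150) + (0.044 + 0.31²/2)·0.25 = -0.1823 + 0.0230 = -0.1593
d₁ = -0.1593 / 0.1550 = -1.0278 → -1.03
d₂ = d₁ − σ√T = -1.0278 − 0.1550 = -1.1828 → -1.18
e^(−rT) = e^(−0.044·0.25) = 0.9891
P = 150·0.9891·N(1.18) − 125·N(1.03) = 150·0.9891·0.8810 − 125·0.8485 = 130.7096 − 106.0625 = 24.6471

$24.65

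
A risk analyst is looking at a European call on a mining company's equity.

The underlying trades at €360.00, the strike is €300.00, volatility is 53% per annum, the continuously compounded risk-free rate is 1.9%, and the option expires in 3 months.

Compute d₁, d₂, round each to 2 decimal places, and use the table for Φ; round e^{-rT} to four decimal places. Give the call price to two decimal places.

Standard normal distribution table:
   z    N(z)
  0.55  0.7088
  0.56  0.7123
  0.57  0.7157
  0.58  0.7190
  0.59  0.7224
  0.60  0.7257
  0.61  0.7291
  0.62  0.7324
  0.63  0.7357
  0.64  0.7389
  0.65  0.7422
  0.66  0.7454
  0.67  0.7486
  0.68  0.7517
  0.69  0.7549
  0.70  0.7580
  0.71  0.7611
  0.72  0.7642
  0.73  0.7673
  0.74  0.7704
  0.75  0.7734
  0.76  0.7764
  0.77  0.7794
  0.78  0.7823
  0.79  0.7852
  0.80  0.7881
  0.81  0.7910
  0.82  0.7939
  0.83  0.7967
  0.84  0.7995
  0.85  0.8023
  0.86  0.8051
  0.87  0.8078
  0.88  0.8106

€74.12

σ√T = 0.53 × 0.5000 = 0.2650
d₁ = [ln(360/300) + (0.019 + ½·0.53²)·0.25] / (σ√T) = (0.1823 + 0.0399) / 0.2650 = 0.8384 ≈ 0.84
d₂ = 0.8384 − 0.2650 = 0.5734 ≈ 0.57
exp(−rT) = exp(−0.019·0.25) = 0.9953
C = 360·N(0.84) − 300·0.9953·N(0.57) = 360·0.7995 − 300·0.9953·0.7157 = 287.8200 − 213.7009 = 74.1191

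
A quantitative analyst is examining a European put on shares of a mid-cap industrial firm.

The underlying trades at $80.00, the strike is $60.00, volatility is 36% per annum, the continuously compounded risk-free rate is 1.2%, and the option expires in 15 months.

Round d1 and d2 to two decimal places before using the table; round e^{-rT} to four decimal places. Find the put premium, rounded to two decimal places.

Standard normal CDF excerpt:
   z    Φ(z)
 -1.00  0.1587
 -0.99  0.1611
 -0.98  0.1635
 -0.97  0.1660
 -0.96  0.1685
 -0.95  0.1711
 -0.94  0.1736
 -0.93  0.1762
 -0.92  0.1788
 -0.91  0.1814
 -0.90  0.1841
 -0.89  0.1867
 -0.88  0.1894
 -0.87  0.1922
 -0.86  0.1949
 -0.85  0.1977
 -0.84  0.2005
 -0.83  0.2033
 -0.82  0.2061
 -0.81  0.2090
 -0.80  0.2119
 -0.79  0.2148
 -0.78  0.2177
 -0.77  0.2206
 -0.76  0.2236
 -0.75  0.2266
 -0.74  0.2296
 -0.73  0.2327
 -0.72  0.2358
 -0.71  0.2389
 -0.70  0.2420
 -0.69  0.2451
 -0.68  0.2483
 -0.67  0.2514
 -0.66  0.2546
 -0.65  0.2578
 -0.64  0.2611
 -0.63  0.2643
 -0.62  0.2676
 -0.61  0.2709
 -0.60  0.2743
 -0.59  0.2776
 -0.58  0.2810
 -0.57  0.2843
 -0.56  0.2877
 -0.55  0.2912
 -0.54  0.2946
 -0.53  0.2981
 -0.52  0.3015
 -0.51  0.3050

σ√T = 0.36·√1.25 = 0.4025
d₁ = [ln(80/60) + (0.012 + ½·0.36²)·1.25] / (σ√T) = (0.2877 + 0.0960) / 0.4025 = 0.9533 ≈ 0.95
d₂ = 0.9533 − 0.4025 = 0.5508 ≈ 0.55
exp(−rT) = exp(−0.012·1.25) = 0.9851
N(−d₂) = N(-0.55) = 0.2912;  N(−d₁) = N(-0.95) = 0.1711
P = 60·0.9851·0.2912 − 80·0.1711 = 17.2117 − 13.6880 = 3.5237

$3.52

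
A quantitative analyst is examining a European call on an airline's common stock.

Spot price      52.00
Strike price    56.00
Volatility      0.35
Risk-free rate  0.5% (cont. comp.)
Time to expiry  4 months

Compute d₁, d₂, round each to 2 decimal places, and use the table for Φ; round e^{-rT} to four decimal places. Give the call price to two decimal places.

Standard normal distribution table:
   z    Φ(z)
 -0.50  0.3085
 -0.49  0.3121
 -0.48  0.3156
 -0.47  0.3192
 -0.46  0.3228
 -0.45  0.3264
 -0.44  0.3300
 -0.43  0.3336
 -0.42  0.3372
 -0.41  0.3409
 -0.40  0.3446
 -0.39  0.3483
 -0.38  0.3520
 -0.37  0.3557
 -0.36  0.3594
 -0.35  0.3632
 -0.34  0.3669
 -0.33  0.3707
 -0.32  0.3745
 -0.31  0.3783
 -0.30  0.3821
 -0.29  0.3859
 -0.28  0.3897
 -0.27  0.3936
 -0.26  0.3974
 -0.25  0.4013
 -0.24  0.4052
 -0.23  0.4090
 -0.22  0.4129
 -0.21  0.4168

2.62

σ√T = 0.35 × 0.5774 = 0.2021
d₁ = [ln(52/56) + (0.005 + 0.35²/2)·0.3333] / 0.2021 = [-0.0741 + 0.0221] / 0.2021 = -0.2575 ⇒ -0.26
d₂ = d₁ − σ√T = -0.2575 − 0.2021 = -0.4595 ⇒ -0.46
e^(−rT) = e^(−0.005·0.3333) = 0.9983
C = 52·N(-0.26) − 56·0.9983·N(-0.46) = 52·0.3974 − 56·0.9983·0.3228 = 20.6648 − 18.0461 = 2.6187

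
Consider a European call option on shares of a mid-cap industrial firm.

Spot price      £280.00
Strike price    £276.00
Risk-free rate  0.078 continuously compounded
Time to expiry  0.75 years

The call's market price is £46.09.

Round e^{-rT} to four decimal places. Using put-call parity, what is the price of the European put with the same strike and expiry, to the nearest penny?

£26.41

e^(−rT) = e^(−0.078·0.75) = 0.9432
Put-call parity: C − P = S − K·e^(−rT) = 280 − 276·0.9432 = 280 − 260.3232 = 19.6768
P = C − (C − P) = 46.09 − (19.6768) = 26.4132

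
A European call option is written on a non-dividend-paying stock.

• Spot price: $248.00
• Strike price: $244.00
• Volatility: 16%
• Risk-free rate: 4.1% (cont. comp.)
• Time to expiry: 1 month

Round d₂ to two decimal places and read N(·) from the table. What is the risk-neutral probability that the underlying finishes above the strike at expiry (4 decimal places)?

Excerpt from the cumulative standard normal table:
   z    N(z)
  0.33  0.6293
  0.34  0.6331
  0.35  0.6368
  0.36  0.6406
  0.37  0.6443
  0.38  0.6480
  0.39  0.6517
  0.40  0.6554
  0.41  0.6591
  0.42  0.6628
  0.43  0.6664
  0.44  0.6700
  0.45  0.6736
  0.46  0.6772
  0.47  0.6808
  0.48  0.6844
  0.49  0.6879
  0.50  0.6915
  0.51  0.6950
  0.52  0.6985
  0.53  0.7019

0.6554

T = 0.08333;  σ√T = 0.0462
d₁ = [ln(248/244) + (0.041 + ½·0.16²)·0.08333] / (σ√T) = (0.0163 + 0.0045) / 0.0462 = 0.4491 ⇒ 0.45
d₂ = 0.4491 − 0.0462 = 0.4029 ⇒ 0.40
Pr(exercise) under Q = N(d₂) = 0.6554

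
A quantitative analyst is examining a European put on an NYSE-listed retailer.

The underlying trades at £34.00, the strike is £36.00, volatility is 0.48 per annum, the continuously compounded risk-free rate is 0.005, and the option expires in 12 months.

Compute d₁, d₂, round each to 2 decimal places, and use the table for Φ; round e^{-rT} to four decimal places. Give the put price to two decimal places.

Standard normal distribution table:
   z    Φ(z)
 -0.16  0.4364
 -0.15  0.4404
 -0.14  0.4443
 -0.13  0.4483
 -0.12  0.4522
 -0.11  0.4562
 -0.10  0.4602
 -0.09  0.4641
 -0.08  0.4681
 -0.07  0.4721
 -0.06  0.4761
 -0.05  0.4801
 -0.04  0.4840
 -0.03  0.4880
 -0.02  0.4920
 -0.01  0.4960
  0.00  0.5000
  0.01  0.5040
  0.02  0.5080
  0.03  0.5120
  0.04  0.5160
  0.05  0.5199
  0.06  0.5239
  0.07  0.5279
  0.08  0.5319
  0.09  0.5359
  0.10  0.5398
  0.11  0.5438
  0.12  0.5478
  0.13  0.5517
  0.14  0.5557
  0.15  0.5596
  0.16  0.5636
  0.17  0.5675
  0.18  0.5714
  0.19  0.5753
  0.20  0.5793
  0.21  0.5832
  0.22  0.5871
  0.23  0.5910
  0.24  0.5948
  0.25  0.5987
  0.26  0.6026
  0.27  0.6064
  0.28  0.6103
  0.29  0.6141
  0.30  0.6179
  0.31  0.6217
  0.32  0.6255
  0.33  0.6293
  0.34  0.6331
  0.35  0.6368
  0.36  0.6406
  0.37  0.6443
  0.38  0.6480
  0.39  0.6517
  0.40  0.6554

T = 1;  σ√T = 0.4800
d₁ = [ln(34/36) + (0.005 + ½·0.48²)·1] / (σ√T) = (-0.0572 + 0.1202) / 0.4800 = 0.1313 ≈ 0.13
d₂ = 0.1313 − 0.4800 = -0.3487 ≈ -0.35
e^(−rT) = e^(−0.005·1) = 0.9950
N(−d₂) = N(0.35) = 0.6368;  N(−d₁) = N(-0.13) = 0.4483
P = 36·0.9950·0.6368 − 34·0.4483 = 22.8102 − 15.2422 = 7.5680

£7.57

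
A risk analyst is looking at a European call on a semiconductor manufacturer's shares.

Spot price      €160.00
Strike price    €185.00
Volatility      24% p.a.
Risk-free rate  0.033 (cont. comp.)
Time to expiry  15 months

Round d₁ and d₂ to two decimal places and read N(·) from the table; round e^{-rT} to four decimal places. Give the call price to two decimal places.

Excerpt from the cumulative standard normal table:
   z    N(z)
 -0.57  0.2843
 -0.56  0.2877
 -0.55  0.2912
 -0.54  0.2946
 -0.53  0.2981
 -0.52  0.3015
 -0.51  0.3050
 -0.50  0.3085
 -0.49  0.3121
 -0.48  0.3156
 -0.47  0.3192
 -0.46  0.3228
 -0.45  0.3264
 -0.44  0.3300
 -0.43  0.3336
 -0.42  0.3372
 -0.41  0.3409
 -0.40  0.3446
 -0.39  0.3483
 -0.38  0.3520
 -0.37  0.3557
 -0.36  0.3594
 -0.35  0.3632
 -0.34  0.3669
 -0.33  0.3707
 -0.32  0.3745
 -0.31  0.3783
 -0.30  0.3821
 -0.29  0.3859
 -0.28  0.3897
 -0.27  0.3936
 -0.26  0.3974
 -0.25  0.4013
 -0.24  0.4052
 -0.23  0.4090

€10.68

σ√T = 0.24 × 1.1180 = 0.2683
d₁ = [ln(160/185) + (0.033 + 0.24²/2)·1.25] / 0.2683 = [-0.1452 + 0.0772] / 0.2683 = -0.2532 → -0.25
d₂ = d₁ − σ√T = -0.2532 − 0.2683 = -0.5215 → -0.52
exp(−rT) = exp(−0.033·1.25) = 0.9596
N(d₁) = N(-0.25) = 0.4013;  N(d₂) = N(-0.52) = 0.3015
C = 160·0.4013 − 185·0.9596·0.3015 = 64.2080 − 53.5241 = 10.6839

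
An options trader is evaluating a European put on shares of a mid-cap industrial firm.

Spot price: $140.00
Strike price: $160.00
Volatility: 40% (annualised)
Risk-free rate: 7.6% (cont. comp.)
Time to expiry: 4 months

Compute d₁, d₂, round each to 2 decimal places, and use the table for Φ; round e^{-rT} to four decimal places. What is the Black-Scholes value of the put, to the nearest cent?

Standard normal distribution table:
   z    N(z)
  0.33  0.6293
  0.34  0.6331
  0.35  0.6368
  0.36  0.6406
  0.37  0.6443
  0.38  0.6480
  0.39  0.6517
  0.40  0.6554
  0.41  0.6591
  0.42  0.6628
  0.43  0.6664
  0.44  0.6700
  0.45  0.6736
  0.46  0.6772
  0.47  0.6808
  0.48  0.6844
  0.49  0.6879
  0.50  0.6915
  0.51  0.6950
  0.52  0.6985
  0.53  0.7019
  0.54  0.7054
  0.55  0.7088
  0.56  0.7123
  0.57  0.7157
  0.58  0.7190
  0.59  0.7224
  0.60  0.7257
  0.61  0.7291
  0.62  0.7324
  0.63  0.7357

$23.01

σ√T = 0.4·√0.3333 = 0.2309
d₁ = [ln(140/160) + (0.076 + 0.4²/2)·0.3333] / 0.2309 = [-0.1335 + 0.0520] / 0.2309 = -0.3530 which rounds to -0.35
d₂ = d₁ − σ√T = -0.3530 − 0.2309 = -0.5840 which rounds to -0.58
e^(−rT) = e^(−0.076·0.3333) = 0.9750
P = 160·0.9750·N(0.58) − 140·N(0.35) = 160·0.9750·0.7190 − 140·0.6368 = 112.1640 − 89.1520 = 23.0120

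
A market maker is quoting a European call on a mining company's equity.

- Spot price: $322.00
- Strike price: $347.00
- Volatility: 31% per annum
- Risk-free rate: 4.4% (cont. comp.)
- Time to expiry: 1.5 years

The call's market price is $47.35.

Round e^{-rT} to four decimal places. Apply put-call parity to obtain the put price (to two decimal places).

$50.18

e^(−rT) = e^(−0.044·1.5) = 0.9361
Put-call parity: C − P = S − K·e^(−rT) = 322 − 347·0.9361 = 322 − 324.8267 = -2.8267
P = C − (C − P) = 47.35 − (-2.8267) = 50.1767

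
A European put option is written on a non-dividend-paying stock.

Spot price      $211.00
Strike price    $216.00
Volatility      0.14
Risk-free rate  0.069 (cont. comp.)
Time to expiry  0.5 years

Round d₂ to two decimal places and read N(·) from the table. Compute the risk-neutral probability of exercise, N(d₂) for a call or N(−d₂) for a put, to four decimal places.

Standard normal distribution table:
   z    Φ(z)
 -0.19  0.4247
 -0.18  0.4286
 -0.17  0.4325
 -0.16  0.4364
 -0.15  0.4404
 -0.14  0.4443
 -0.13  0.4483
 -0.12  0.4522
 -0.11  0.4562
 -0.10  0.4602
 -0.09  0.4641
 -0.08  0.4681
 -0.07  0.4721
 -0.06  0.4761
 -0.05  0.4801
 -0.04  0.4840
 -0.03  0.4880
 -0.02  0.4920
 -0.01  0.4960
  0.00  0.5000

0.4761

σ√T = 0.14 × 0.7071 = 0.0990
d₁ = [ln(211/216) + (0.069 + ½·0.14²)·0.5] / (σ√T) = (-0.0234 + 0.0394) / 0.0990 = 0.1614 ≈ 0.16
d₂ = 0.1614 − 0.0990 = 0.0624 ≈ 0.06
Risk-neutral Pr[S_T < K] = N(−d₂) = N(-0.06) = 0.4761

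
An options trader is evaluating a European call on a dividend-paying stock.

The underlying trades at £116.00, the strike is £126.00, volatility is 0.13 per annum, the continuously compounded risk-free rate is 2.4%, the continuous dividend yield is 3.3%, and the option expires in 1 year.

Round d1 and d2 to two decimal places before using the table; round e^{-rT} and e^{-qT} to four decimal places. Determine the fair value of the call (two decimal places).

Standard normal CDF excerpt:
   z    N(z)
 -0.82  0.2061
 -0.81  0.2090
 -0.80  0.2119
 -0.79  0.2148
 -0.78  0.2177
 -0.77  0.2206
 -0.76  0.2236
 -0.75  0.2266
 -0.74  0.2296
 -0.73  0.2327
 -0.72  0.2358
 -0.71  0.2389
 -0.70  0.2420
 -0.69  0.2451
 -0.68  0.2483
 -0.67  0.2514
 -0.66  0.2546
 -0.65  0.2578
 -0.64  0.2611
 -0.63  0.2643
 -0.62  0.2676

σ√T = 0.13 × 1.0000 = 0.1300
d₁ = [ln(116/126) + (0.024 − 0.033 + 0.13²/2)·1] / 0.1300 = [-0.0827 − 0.0006] / 0.1300 = -0.6403 ≈ -0.64
d₂ = d₁ − σ√T = -0.6403 − 0.1300 = -0.7703 ≈ -0.77
exp(−qT) = exp(−0.033·1) = 0.9675;  exp(−rT) = exp(−0.024·1) = 0.9763
N(d₁) = N(-0.64) = 0.2611;  N(d₂) = N(-0.77) = 0.2206
C = 116·0.9675·0.2611 − 126·0.9763·0.2206 = 29.3033 − 27.1368 = 2.1664

£2.17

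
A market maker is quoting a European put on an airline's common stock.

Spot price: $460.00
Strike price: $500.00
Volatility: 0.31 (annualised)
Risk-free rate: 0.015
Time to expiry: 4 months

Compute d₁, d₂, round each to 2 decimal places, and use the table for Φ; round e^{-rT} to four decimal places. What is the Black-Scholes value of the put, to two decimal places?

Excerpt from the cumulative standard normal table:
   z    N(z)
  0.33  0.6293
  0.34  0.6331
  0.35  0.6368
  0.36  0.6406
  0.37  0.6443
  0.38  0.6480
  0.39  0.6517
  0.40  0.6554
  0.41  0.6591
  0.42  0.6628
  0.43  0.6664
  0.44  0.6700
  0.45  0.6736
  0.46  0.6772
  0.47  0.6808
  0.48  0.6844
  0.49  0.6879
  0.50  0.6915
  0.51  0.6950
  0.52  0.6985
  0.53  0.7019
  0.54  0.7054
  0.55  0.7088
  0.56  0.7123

$56.27

σ√T = 0.31 × 0.5774 = 0.1790
ln(S/K) + (r + σ²/2)T = ln(460/500) + (0.015 + 0.31²/2)·0.3333 = -0.0834 + 0.0210 = -0.0624
d₁ = -0.0624 / 0.1790 = -0.3484 which rounds to -0.35
d₂ = d₁ − σ√T = -0.3484 − 0.1790 = -0.5274 which rounds to -0.53
exp(−rT) = exp(−0.015·0.3333) = 0.9950
N(−d₂) = N(0.53) = 0.7019;  N(−d₁) = N(0.35) = 0.6368
P = 500·0.9950·0.7019 − 460·0.6368 = 349.1952 − 292.9280 = 56.2672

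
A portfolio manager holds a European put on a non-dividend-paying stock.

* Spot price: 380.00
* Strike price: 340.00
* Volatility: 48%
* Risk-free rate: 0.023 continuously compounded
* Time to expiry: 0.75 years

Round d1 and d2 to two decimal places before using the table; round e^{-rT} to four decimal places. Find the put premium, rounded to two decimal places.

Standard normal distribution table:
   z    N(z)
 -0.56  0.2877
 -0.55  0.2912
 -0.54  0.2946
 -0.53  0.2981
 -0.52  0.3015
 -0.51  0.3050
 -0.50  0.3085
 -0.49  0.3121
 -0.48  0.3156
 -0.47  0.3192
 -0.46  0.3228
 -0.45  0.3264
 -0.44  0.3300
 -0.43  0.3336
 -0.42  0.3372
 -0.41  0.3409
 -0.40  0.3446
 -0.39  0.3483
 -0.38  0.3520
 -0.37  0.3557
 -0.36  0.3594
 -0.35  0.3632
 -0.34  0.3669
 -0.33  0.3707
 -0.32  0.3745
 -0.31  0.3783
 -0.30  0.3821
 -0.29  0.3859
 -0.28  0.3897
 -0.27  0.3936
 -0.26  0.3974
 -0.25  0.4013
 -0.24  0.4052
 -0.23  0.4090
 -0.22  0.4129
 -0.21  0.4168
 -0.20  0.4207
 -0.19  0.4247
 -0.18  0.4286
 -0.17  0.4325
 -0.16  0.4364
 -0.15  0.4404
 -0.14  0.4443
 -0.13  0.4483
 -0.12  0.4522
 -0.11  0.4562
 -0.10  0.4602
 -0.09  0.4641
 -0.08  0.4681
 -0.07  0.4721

T = 0.75;  σ√T = 0.4157
d₁ = [ln(380/340) + (0.023 + 0.48²/2)·0.75] / 0.4157 = [0.1112 + 0.1036] / 0.4157 = 0.5169 ⇒ 0.52
d₂ = d₁ − σ√T = 0.5169 − 0.4157 = 0.1012 ⇒ 0.10
e^(−rT) = e^(−0.023·0.75) = 0.9829
P = 340·0.9829·N(-0.10) − 380·N(-0.52) = 340·0.9829·0.4602 − 380·0.3015 = 153.7924 − 114.5700 = 39.2224

39.22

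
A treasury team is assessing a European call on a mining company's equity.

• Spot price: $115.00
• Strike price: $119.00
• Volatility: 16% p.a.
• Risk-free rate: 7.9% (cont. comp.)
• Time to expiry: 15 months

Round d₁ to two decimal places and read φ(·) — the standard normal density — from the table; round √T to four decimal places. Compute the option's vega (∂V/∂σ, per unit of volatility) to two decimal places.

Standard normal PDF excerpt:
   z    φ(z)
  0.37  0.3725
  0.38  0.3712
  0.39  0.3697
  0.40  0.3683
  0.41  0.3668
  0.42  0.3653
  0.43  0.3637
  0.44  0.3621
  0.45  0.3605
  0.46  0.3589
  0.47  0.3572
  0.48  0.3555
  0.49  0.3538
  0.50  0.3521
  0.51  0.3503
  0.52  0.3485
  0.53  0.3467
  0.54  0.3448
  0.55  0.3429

σ√T = 0.16 × 1.1180 = 0.1789
ln(S/K) + (r + σ²/2)T = ln(115/119) + (0.079 + 0.16²/2)·1.25 = -0.0342 + 0.1148 = 0.0806
d₁ = 0.0806 / 0.1789 = 0.4503 which rounds to 0.45
√T = √1.25 = 1.1180
φ(d₁) = φ(0.45) = 0.3605
vega = S·φ(d₁)·√T = 115·0.3605·1.1180 = 46.3495

46.35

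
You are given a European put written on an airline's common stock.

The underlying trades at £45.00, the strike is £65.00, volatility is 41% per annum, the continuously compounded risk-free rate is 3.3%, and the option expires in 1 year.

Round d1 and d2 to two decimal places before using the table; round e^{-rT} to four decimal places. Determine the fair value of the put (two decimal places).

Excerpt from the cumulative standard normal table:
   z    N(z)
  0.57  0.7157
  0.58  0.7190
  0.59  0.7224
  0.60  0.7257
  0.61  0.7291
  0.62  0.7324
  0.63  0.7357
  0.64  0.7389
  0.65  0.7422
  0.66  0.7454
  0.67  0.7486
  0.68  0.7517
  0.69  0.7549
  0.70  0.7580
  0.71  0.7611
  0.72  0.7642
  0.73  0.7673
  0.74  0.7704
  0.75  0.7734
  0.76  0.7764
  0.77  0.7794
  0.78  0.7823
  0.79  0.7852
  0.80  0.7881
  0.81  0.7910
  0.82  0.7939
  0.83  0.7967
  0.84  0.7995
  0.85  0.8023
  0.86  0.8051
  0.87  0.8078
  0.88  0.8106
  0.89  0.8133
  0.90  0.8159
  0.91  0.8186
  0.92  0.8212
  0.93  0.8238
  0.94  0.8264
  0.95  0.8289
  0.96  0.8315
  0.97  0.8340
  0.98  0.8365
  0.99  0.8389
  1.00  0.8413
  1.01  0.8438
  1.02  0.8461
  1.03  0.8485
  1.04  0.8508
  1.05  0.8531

£20.40

T = 1;  σ√T = 0.4100
d₁ = [ln(45/65) + (0.033 + ½·0.41²)·1] / (σ√T) = (-0.3677 + 0.1170) / 0.4100 = -0.6114 → -0.61
d₂ = -0.6114 − 0.4100 = -1.0214 → -1.02
exp(−rT) = exp(−0.033·1) = 0.9675
N(−d₂) = N(1.02) = 0.8461;  N(−d₁) = N(0.61) = 0.7291
P = 65·0.9675·0.8461 − 45·0.7291 = 53.2091 − 32.8095 = 20.3996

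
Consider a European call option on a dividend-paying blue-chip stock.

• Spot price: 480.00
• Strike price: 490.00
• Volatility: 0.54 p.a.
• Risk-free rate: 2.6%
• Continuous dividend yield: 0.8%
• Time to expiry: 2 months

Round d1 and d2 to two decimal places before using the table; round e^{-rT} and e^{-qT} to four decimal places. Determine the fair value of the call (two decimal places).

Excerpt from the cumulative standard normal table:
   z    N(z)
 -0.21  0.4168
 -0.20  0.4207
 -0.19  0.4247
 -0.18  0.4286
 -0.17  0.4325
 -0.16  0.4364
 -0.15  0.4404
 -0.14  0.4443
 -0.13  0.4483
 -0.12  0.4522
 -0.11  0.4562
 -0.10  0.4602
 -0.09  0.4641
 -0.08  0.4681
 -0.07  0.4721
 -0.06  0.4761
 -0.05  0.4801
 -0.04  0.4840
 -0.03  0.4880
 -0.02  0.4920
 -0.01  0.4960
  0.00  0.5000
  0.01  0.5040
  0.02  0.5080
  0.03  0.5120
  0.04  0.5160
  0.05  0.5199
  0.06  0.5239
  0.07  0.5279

38.23

σ√T = 0.54·√0.1667 = 0.2205
d₁ = [ln(480/490) + (0.026 − 0.008 + 0.54²/2)·0.1667] / 0.2205 = [-0.0206 + 0.0273] / 0.2205 = 0.0303 → 0.03
d₂ = d₁ − σ√T = 0.0303 − 0.2205 = -0.1901 → -0.19
e^(−qT) = e^(−0.008·0.1667) = 0.9987;  e^(−rT) = e^(−0.026·0.1667) = 0.9957
N(d₁) = N(0.03) = 0.5120;  N(d₂) = N(-0.19) = 0.4247
C = 480·0.9987·0.5120 − 490·0.9957·0.4247 = 245.4405 − 207.2082 = 38.2324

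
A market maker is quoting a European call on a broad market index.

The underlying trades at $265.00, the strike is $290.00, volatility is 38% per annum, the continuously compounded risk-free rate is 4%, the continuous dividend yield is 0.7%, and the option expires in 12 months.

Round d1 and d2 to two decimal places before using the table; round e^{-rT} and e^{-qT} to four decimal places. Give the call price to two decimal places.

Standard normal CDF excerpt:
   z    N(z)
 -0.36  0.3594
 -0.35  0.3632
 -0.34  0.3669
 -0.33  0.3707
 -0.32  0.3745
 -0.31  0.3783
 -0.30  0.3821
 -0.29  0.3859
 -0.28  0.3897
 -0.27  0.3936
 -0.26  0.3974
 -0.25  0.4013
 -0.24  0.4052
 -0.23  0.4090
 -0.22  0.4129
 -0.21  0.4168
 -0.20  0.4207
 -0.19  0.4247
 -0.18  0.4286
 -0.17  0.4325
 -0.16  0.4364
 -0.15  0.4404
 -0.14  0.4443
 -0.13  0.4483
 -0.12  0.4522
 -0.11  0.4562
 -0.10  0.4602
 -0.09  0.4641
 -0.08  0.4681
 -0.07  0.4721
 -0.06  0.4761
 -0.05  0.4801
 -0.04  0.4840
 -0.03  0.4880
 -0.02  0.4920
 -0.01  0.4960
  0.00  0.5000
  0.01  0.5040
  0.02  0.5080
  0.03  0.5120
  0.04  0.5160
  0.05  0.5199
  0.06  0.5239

$33.55

σ√T = 0.38·√1 = 0.3800
d₁ = [ln(265/290) + (0.04 − 0.007 + 0.38²/2)·1] / 0.3800 = [-0.0902 + 0.1052] / 0.3800 = 0.0396 → 0.04
d₂ = d₁ − σ√T = 0.0396 − 0.3800 = -0.3404 → -0.34
exp(−qT) = exp(−0.007·1) = 0.9930;  exp(−rT) = exp(−0.04·1) = 0.9608
N(d₁) = N(0.04) = 0.5160;  N(d₂) = N(-0.34) = 0.3669
C = 265·0.9930·0.5160 − 290·0.9608·0.3669 = 135.7828 − 102.2301 = 33.5527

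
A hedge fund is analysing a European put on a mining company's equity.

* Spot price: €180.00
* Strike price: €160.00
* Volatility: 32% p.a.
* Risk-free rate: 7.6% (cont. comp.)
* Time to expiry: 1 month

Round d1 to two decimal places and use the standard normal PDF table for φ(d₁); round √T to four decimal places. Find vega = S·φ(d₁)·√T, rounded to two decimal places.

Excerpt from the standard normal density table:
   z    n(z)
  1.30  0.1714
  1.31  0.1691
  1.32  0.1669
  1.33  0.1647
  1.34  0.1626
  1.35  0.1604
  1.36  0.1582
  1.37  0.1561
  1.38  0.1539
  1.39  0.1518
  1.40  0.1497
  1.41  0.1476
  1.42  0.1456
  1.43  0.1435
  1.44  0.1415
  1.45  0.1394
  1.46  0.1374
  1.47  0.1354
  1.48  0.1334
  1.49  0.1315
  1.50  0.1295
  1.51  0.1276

σ√T = 0.32·√0.08333 = 0.0924
d₁ = [ln(180/160) + (0.076 + ½·0.32²)·0.08333] / (σ√T) = (0.1178 + 0.0106) / 0.0924 = 1.3898 ⇒ 1.39
√T = √0.08333 = 0.2887
φ(d₁) = φ(1.39) = 0.1518
vega = S·φ(d₁)·√T = 180·0.1518·0.2887 = 7.8884

7.89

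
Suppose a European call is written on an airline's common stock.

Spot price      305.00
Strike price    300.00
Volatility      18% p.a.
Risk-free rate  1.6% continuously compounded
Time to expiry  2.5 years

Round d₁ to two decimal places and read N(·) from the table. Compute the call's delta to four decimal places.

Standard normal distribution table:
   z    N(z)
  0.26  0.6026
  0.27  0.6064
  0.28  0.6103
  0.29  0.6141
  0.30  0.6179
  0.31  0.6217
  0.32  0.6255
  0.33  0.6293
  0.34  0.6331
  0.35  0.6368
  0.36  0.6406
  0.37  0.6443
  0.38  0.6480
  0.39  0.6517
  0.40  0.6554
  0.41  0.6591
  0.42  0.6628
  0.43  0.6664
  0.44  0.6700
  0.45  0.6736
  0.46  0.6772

0.6331

σ√T = 0.18·√2.5 = 0.2846
d₁ = [ln(305/300) + (0.016 + 0.18²/2)·2.5] / 0.2846 = [0.0165 + 0.0805] / 0.2846 = 0.3409 ≈ 0.34
N(d₁) = N(0.34) = 0.6331
Δ_call = N(d₁) = 0.6331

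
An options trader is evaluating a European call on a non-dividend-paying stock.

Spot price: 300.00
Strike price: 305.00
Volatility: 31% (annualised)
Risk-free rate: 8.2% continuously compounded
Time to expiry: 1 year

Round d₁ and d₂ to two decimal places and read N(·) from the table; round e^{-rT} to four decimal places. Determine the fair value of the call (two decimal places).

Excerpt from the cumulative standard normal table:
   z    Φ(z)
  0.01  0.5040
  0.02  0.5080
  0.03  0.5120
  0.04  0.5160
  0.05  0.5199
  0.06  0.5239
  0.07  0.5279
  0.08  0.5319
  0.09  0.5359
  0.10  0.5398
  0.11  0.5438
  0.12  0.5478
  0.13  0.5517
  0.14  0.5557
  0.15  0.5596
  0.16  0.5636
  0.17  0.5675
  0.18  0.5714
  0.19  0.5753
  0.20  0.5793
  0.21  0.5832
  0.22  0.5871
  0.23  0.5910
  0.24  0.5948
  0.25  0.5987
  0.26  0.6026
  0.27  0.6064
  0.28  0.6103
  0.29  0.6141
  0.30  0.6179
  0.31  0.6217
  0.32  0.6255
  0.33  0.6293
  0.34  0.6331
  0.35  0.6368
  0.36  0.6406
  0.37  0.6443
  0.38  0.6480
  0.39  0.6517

σ√T = 0.31 × 1.0000 = 0.3100
d₁ = [ln(300/305) + (0.082 + ½·0.31²)·1] / (σ√T) = (-0.0165 + 0.1300) / 0.3100 = 0.3662 → 0.37
d₂ = 0.3662 − 0.3100 = 0.0562 → 0.06
e^(−rT) = e^(−0.082·1) = 0.9213
C = 300·N(0.37) − 305·0.9213·N(0.06) = 300·0.6443 − 305·0.9213·0.5239 = 193.2900 − 147.2141 = 46.0759

46.08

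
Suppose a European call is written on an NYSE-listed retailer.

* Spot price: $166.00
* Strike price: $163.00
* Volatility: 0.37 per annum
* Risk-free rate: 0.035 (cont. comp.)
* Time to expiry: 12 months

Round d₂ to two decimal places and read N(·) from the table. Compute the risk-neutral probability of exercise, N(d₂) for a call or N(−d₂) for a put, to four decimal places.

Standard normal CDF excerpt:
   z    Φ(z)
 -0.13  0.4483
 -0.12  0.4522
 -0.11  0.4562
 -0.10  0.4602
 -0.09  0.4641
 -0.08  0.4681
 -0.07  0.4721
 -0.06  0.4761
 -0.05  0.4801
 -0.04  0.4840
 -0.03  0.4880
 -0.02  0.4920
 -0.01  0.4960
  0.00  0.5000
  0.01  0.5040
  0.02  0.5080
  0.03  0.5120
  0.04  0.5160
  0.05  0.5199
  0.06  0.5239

0.4840

σ√T = 0.37·√1 = 0.3700
d₁ = [ln(166/163) + (0.035 + ½·0.37²)·1] / (σ√T) = (0.0182 + 0.1035) / 0.3700 = 0.3289 ⇒ 0.33
d₂ = 0.3289 − 0.3700 = -0.0411 ⇒ -0.04
Pr(exercise) under Q = N(d₂) = 0.4840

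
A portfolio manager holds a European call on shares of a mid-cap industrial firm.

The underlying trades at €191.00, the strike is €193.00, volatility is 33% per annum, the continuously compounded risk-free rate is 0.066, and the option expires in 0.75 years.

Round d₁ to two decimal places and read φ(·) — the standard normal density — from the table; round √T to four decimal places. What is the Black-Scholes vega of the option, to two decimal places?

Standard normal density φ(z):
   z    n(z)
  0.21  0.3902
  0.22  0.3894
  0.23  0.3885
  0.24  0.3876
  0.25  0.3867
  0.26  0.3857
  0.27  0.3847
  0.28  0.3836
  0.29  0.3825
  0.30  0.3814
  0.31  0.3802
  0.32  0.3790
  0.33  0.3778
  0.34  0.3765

63.45

σ√T = 0.33 × 0.8660 = 0.2858
d₁ = [ln(191/193) + (0.066 + ½·0.33²)·0.75] / (σ√T) = (-0.0104 + 0.0903) / 0.2858 = 0.2797 ⇒ 0.28
√T = √0.75 = 0.8660
φ(d₁) = φ(0.28) = 0.3836
vega = S·φ(d₁)·√T = 191·0.3836·0.8660 = 63.4497
(Vega is the same for a European call and put with the same parameters.)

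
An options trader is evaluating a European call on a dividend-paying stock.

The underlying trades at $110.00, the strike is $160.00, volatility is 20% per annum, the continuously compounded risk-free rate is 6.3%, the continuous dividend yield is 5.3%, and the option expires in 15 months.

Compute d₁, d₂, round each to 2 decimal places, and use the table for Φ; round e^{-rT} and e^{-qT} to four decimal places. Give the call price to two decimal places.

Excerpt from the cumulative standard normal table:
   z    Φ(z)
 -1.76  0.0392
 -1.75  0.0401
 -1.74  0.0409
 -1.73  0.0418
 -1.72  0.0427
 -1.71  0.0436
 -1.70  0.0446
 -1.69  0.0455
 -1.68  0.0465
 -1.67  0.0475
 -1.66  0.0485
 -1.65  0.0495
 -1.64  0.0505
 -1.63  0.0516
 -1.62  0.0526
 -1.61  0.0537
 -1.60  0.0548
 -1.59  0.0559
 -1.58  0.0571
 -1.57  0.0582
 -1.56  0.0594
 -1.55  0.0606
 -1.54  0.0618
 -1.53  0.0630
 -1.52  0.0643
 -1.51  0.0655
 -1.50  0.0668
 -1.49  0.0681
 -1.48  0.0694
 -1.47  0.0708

$0.56

T = 1.25;  σ√T = 0.2236
d₁ = [ln(110/160) + (0.063 − 0.053 + 0.2²/2)·1.25] / 0.2236 = [-0.3747 + 0.0375] / 0.2236 = -1.5080 → -1.51
d₂ = d₁ − σ√T = -1.5080 − 0.2236 = -1.7316 → -1.73
exp(−qT) = exp(−0.053·1.25) = 0.9359;  exp(−rT) = exp(−0.063·1.25) = 0.9243
N(d₁) = N(-1.51) = 0.0655;  N(d₂) = N(-1.73) = 0.0418
C = 110·0.9359·0.0655 − 160·0.9243·0.0418 = 6.7432 − 6.1817 = 0.5614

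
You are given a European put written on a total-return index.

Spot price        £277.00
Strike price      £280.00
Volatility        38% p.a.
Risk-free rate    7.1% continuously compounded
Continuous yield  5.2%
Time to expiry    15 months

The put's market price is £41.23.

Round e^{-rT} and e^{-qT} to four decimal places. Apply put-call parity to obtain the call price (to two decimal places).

exp(−qT) = exp(−0.052·1.25) = 0.9371;  exp(−rT) = exp(−0.071·1.25) = 0.9151
Put-call parity: C − P = S·e^(−qT) − K·e^(−rT) = 277·0.9371 − 280·0.9151 = 259.5767 − 256.2280 = 3.3487
C = P + (C − P) = 41.23 + (3.3487) = 44.5787

£44.58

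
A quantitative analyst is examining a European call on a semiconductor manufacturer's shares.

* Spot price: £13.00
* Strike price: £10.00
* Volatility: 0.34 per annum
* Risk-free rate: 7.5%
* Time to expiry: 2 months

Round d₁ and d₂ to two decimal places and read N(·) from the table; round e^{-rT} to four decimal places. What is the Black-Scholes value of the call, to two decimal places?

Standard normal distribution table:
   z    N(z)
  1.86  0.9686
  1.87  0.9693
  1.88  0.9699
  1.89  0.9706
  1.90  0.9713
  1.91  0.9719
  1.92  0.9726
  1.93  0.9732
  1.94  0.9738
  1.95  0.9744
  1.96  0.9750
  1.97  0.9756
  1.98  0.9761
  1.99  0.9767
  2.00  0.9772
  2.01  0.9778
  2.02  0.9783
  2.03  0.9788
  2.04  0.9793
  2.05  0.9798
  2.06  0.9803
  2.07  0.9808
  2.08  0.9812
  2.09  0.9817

T = 0.1667;  σ√T = 0.1388
d₁ = [ln(13/10) + (0.075 + 0.34²/2)·0.1667] / 0.1388 = [0.2624 + 0.0221] / 0.1388 = 2.0496 → 2.05
d₂ = d₁ − σ√T = 2.0496 − 0.1388 = 1.9108 → 1.91
e^(−rT) = e^(−0.075·0.1667) = 0.9876
N(d₁) = N(2.05) = 0.9798;  N(d₂) = N(1.91) = 0.9719
C = 13·0.9798 − 10·0.9876·0.9719 = 12.7374 − 9.5985 = 3.1389

£3.14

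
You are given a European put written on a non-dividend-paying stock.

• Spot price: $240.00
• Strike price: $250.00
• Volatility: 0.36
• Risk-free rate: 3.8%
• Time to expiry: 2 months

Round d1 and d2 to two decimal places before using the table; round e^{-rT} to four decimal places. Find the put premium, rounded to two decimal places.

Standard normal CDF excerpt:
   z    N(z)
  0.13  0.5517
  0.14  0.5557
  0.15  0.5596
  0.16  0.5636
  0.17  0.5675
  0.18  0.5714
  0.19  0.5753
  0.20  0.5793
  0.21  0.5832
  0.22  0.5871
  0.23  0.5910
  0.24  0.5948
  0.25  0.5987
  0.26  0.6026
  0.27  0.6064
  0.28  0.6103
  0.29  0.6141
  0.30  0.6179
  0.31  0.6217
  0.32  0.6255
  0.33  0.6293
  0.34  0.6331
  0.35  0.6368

$19.18

σ√T = 0.36 × 0.4082 = 0.1470
ln(S/K) + (r + σ²/2)T = ln(240/250) + (0.038 + 0.36²/2)·0.1667 = -0.0408 + 0.0171 = -0.0237
d₁ = -0.0237 / 0.1470 = -0.1612 which rounds to -0.16
d₂ = d₁ − σ√T = -0.1612 − 0.1470 = -0.3082 which rounds to -0.31
e^(−rT) = e^(−0.038·0.1667) = 0.9937
N(−d₂) = N(0.31) = 0.6217;  N(−d₁) = N(0.16) = 0.5636
P = 250·0.9937·0.6217 − 240·0.5636 = 154.4458 − 135.2640 = 19.1818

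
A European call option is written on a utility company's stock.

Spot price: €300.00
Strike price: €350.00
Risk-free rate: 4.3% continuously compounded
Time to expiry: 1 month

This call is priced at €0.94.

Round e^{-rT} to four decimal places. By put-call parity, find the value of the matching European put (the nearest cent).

€49.68

e^(−rT) = e^(−0.043·0.08333) = 0.9964
Put-call parity: C − P = S − K·e^(−rT) = 300 − 350·0.9964 = 300 − 348.7400 = -48.7400
P = C − (C − P) = 0.94 − (-48.7400) = 49.6800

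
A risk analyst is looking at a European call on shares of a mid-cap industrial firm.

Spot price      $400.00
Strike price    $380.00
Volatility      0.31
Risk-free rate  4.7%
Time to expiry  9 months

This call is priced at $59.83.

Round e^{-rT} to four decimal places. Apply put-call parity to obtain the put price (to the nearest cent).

exp(−rT) = exp(−0.047·0.75) = 0.9654
Put-call parity: C − P = S − K·e^(−rT) = 400 − 380·0.9654 = 400 − 366.8520 = 33.1480
P = C − (C − P) = 59.83 − (33.1480) = 26.6820

$26.68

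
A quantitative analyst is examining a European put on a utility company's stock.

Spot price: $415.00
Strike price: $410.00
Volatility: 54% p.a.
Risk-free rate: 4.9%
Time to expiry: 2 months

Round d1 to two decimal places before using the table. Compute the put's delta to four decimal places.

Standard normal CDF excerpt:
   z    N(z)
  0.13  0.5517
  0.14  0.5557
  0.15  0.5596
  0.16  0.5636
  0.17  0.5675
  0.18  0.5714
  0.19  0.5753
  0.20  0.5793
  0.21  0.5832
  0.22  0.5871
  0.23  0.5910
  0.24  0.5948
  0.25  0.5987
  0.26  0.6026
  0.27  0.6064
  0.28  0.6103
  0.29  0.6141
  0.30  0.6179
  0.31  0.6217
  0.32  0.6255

σ√T = 0.54 × 0.4082 = 0.2205
d₁ = [ln(415/410) + (0.049 + 0.54²/2)·0.1667] / 0.2205 = [0.0121 + 0.0325] / 0.2205 = 0.2023 ≈ 0.20
N(d₁) = N(0.20) = 0.5793
Δ_put = N(d₁) − 1 = 0.5793 − 1 = -0.4207

-0.4207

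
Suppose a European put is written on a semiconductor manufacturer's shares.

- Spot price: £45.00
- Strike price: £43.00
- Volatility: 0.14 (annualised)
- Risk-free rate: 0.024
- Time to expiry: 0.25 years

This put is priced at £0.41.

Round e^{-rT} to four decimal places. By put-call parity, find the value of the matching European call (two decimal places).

£2.67

e^(−rT) = e^(−0.024·0.25) = 0.9940
Put-call parity: C − P = S − K·e^(−rT) = 45 − 43·0.9940 = 45 − 42.7420 = 2.2580
C = P + (C − P) = 0.41 + (2.2580) = 2.6680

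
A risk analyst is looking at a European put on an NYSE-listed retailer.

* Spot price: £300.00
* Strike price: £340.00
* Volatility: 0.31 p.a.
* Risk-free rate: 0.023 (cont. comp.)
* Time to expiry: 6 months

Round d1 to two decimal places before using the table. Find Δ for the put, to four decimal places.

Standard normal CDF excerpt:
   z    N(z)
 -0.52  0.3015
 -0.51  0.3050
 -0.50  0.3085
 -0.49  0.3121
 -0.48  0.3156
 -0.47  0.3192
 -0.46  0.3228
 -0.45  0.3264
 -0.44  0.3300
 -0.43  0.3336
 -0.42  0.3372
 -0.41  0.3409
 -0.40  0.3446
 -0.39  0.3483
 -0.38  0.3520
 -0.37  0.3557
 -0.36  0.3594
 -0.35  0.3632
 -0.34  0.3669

-0.6591

T = 0.5;  σ√T = 0.2192
ln(S/K) + (r + σ²/2)T = ln(300/340) + (0.023 + 0.31²/2)·0.5 = -0.1252 + 0.0355 = -0.0896
d₁ = -0.0896 / 0.2192 = -0.4089 ⇒ -0.41
N(d₁) = N(-0.41) = 0.3409
Δ_put = N(d₁) − 1 = 0.3409 − 1 = -0.6591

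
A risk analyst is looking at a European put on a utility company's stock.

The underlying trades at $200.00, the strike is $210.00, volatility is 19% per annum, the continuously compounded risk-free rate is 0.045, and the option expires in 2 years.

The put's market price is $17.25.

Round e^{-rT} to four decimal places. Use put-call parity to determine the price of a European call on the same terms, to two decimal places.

exp(−rT) = exp(−0.045·2) = 0.9139
Put-call parity: C − P = S − K·e^(−rT) = 200 − 210·0.9139 = 200 − 191.9190 = 8.0810
C = P + (C − P) = 17.25 + (8.0810) = 25.3310

$25.33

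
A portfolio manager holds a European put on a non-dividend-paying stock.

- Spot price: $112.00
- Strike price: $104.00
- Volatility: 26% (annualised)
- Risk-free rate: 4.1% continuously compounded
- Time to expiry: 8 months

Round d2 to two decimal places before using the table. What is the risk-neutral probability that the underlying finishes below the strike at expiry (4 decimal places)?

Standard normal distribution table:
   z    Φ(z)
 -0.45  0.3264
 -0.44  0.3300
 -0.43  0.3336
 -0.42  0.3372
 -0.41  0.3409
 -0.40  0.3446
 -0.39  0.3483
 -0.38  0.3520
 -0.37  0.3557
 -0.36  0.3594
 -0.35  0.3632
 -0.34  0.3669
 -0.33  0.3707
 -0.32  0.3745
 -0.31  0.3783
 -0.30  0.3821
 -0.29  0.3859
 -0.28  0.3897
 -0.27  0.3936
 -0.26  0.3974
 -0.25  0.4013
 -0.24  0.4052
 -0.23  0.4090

0.3557

T = 0.6667;  σ√T = 0.2123
d₁ = [ln(112/104) + (0.041 + 0.26²/2)·0.6667] / 0.2123 = [0.0741 + 0.0499] / 0.2123 = 0.5840 ⇒ 0.58
d₂ = d₁ − σ√T = 0.5840 − 0.2123 = 0.3717 ⇒ 0.37
Risk-neutral Pr[S_T < K] = N(−d₂) = N(-0.37) = 0.3557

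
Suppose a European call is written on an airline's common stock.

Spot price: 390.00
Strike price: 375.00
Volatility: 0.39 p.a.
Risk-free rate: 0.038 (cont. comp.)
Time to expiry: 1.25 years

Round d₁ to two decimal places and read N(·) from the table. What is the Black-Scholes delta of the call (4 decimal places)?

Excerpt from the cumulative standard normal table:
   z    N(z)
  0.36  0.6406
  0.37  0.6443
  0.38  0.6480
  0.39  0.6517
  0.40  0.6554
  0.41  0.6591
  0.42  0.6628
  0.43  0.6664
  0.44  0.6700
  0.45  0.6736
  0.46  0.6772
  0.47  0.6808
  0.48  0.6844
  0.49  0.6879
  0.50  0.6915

0.6628

T = 1.25;  σ√T = 0.4360
d₁ = [ln(390/375) + (0.038 + 0.39²/2)·1.25] / 0.4360 = [0.0392 + 0.1426] / 0.4360 = 0.4169 which rounds to 0.42
N(d₁) = N(0.42) = 0.6628
Δ_call = N(d₁) = 0.6628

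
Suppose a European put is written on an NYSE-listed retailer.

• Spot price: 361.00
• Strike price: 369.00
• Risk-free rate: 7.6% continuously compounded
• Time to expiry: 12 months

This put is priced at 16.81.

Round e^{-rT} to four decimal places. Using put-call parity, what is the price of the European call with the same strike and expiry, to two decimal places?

e^(−rT) = e^(−0.076·1) = 0.9268
Put-call parity: C − P = S − K·e^(−rT) = 361 − 369·0.9268 = 361 − 341.9892 = 19.0108
C = P + (C − P) = 16.81 + (19.0108) = 35.8208

35.82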